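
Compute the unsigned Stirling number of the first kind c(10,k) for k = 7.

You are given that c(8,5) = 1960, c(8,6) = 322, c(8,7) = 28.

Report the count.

row 9: T[9][6]=8·322+1960=4536  T[9][7]=8·28+322=546
row 10: T[10][7]=9·546+4536=9450
Read c(10,7) = 9450.

9450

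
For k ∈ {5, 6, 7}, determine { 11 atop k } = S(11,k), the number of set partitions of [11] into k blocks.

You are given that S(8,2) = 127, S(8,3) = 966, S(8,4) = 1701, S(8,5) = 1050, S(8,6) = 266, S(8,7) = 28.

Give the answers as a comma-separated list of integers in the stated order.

246730, 179487, 63987

@9  (9,3):966·3+127→3025, (9,4):1701·4+966→7770, (9,5):1050·5+1701→6951, (9,6):266·6+1050→2646, (9,7):28·7+266→462
@10  (10,4):7770·4+3025→34105, (10,5):6951·5+7770→42525, (10,6):2646·6+6951→22827, (10,7):462·7+2646→5880
@11  (11,5):42525·5+34105→246730, (11,6):22827·6+42525→179487, (11,7):5880·7+22827→63987
Read S(11,5) = 246730, S(11,6) = 179487, S(11,7) = 63987.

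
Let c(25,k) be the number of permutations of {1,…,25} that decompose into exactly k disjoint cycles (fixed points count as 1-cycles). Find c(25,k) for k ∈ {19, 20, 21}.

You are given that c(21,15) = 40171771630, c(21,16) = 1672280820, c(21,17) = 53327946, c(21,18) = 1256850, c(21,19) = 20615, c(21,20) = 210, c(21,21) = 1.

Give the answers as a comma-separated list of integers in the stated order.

414908513800, 11276842500, 238810495

row 22: T[22][16]=21·1672280820+40171771630=75289668850  T[22][17]=21·53327946+1672280820=2792167686  T[22][18]=21·1256850+53327946=79721796  T[22][19]=21·20615+1256850=1689765  T[22][20]=21·210+20615=25025  T[22][21]=21·1+210=231
row 23: T[23][17]=22·2792167686+75289668850=136717357942  T[23][18]=22·79721796+2792167686=4546047198  T[23][19]=22·1689765+79721796=116896626  T[23][20]=22·25025+1689765=2240315  T[23][21]=22·231+25025=30107
row 24: T[24][18]=23·4546047198+136717357942=241276443496  T[24][19]=23·116896626+4546047198=7234669596  T[24][20]=23·2240315+116896626=168423871  T[24][21]=23·30107+2240315=2932776
row 25: T[25][19]=24·7234669596+241276443496=414908513800  T[25][20]=24·168423871+7234669596=11276842500  T[25][21]=24·2932776+168423871=238810495
Read c(25,19) = 414908513800, c(25,20) = 11276842500, c(25,21) = 238810495.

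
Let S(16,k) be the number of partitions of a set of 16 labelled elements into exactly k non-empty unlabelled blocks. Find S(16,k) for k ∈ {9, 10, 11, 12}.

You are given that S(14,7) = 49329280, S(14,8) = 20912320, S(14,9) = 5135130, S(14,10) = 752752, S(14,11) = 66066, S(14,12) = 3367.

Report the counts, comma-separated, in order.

i=15: T(15,8)=49329280+8·20912320=216627840 | T(15,9)=20912320+9·5135130=67128490 | T(15,10)=5135130+10·752752=12662650 | T(15,11)=752752+11·66066=1479478 | T(15,12)=66066+12·3367=106470
i=16: T(16,9)=216627840+9·67128490=820784250 | T(16,10)=67128490+10·12662650=193754990 | T(16,11)=12662650+11·1479478=28936908 | T(16,12)=1479478+12·106470=2757118
Read S(16,9) = 820784250, S(16,10) = 193754990, S(16,11) = 28936908, S(16,12) = 2757118.

820784250, 193754990, 28936908, 2757118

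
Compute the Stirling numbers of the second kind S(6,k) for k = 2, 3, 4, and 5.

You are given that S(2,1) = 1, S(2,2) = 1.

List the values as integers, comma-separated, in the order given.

r3: T_3,1=1×1+0=1; T_3,2=2×1+1=3; T_3,3=3×0+1=1
r4: T_4,1=1×1+0=1; T_4,2=2×3+1=7; T_4,3=3×1+3=6; T_4,4=4×0+1=1
r5: T_5,1=1×1+0=1; T_5,2=2×7+1=15; T_5,3=3×6+7=25; T_5,4=4×1+6=10; T_5,5=5×0+1=1
r6: T_6,2=2×15+1=31; T_6,3=3×25+15=90; T_6,4=4×10+25=65; T_6,5=5×1+10=15
Read S(6,2) = 31, S(6,3) = 90, S(6,4) = 65, S(6,5) = 15.

31, 90, 65, 15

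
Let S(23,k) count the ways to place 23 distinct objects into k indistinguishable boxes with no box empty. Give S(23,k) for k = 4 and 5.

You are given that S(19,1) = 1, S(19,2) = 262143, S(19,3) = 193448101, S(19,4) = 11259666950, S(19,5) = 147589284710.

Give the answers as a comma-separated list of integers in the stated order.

2916342574750, 96416888184100

i=20: T(20,1)=0+1·1=1 | T(20,2)=1+2·262143=524287 | T(20,3)=262143+3·193448101=580606446 | T(20,4)=193448101+4·11259666950=45232115901 | T(20,5)=11259666950+5·147589284710=749206090500
i=21: T(21,2)=1+2·524287=1048575 | T(21,3)=524287+3·580606446=1742343625 | T(21,4)=580606446+4·45232115901=181509070050 | T(21,5)=45232115901+5·749206090500=3791262568401
i=22: T(22,3)=1048575+3·1742343625=5228079450 | T(22,4)=1742343625+4·181509070050=727778623825 | T(22,5)=181509070050+5·3791262568401=19137821912055
i=23: T(23,4)=5228079450+4·727778623825=2916342574750 | T(23,5)=727778623825+5·19137821912055=96416888184100
Read S(23,4) = 2916342574750, S(23,5) = 96416888184100.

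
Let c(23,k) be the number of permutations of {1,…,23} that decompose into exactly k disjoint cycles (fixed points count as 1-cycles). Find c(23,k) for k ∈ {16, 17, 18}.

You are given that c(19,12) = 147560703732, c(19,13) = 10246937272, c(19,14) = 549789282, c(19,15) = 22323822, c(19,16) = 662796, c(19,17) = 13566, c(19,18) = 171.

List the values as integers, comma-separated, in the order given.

3256091103430, 136717357942, 4546047198

i=20: T(20,13)=147560703732+19·10246937272=342252511900 | T(20,14)=10246937272+19·549789282=20692933630 | T(20,15)=549789282+19·22323822=973941900 | T(20,16)=22323822+19·662796=34916946 | T(20,17)=662796+19·13566=920550 | T(20,18)=13566+19·171=16815
i=21: T(21,14)=342252511900+20·20692933630=756111184500 | T(21,15)=20692933630+20·973941900=40171771630 | T(21,16)=973941900+20·34916946=1672280820 | T(21,17)=34916946+20·920550=53327946 | T(21,18)=920550+20·16815=1256850
i=22: T(22,15)=756111184500+21·40171771630=1599718388730 | T(22,16)=40171771630+21·1672280820=75289668850 | T(22,17)=1672280820+21·53327946=2792167686 | T(22,18)=53327946+21·1256850=79721796
i=23: T(23,16)=1599718388730+22·75289668850=3256091103430 | T(23,17)=75289668850+22·2792167686=136717357942 | T(23,18)=2792167686+22·79721796=4546047198
Read c(23,16) = 3256091103430, c(23,17) = 136717357942, c(23,18) = 4546047198.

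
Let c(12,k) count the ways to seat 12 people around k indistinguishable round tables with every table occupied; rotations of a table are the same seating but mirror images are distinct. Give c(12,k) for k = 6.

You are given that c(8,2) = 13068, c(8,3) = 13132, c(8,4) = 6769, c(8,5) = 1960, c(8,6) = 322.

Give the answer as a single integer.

13339535

i=9: T(9,3)=13068+8·13132=118124 | T(9,4)=13132+8·6769=67284 | T(9,5)=6769+8·1960=22449 | T(9,6)=1960+8·322=4536
i=10: T(10,4)=118124+9·67284=723680 | T(10,5)=67284+9·22449=269325 | T(10,6)=22449+9·4536=63273
i=11: T(11,5)=723680+10·269325=3416930 | T(11,6)=269325+10·63273=902055
i=12: T(12,6)=3416930+11·902055=13339535
Read c(12,6) = 13339535.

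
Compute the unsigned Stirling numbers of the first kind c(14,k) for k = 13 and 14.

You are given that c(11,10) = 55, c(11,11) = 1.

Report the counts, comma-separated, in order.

91, 1

[12] T[12,11]:11*1+55=66 · T[12,12]:11*0+1=1
[13] T[13,12]:12*1+66=78 · T[13,13]:12*0+1=1
[14] T[14,13]:13*1+78=91 · T[14,14]:13*0+1=1
Read c(14,13) = 91, c(14,14) = 1.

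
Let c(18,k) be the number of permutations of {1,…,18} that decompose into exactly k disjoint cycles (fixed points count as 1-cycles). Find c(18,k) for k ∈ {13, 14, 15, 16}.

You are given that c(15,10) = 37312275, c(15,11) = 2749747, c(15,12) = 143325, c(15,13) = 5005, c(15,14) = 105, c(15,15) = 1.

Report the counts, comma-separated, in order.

i=16: T(16,11)=37312275+15·2749747=78558480 | T(16,12)=2749747+15·143325=4899622 | T(16,13)=143325+15·5005=218400 | T(16,14)=5005+15·105=6580 | T(16,15)=105+15·1=120 | T(16,16)=1+15·0=1
i=17: T(17,12)=78558480+16·4899622=156952432 | T(17,13)=4899622+16·218400=8394022 | T(17,14)=218400+16·6580=323680 | T(17,15)=6580+16·120=8500 | T(17,16)=120+16·1=136
i=18: T(18,13)=156952432+17·8394022=299650806 | T(18,14)=8394022+17·323680=13896582 | T(18,15)=323680+17·8500=468180 | T(18,16)=8500+17·136=10812
Read c(18,13) = 299650806, c(18,14) = 13896582, c(18,15) = 468180, c(18,16) = 10812.

299650806, 13896582, 468180, 10812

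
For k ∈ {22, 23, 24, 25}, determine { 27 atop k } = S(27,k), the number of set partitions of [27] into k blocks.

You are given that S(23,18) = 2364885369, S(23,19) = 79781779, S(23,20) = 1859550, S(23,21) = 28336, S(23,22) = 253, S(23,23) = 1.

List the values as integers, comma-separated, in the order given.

15015551265, 333832005, 5265000, 55575

@24  (24,19):79781779·19+2364885369→3880739170, (24,20):1859550·20+79781779→116972779, (24,21):28336·21+1859550→2454606, (24,22):253·22+28336→33902, (24,23):1·23+253→276, (24,24):0·24+1→1
@25  (25,20):116972779·20+3880739170→6220194750, (25,21):2454606·21+116972779→168519505, (25,22):33902·22+2454606→3200450, (25,23):276·23+33902→40250, (25,24):1·24+276→300, (25,25):0·25+1→1
@26  (26,21):168519505·21+6220194750→9759104355, (26,22):3200450·22+168519505→238929405, (26,23):40250·23+3200450→4126200, (26,24):300·24+40250→47450, (26,25):1·25+300→325
@27  (27,22):238929405·22+9759104355→15015551265, (27,23):4126200·23+238929405→333832005, (27,24):47450·24+4126200→5265000, (27,25):325·25+47450→55575
Read S(27,22) = 15015551265, S(27,23) = 333832005, S(27,24) = 5265000, S(27,25) = 55575.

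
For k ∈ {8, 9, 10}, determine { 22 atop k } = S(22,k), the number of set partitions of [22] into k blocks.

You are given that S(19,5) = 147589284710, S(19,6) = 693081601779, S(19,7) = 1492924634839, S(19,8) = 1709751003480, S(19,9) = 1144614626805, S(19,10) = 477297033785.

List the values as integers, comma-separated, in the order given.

i=20: T(20,6)=147589284710+6·693081601779=4306078895384 | T(20,7)=693081601779+7·1492924634839=11143554045652 | T(20,8)=1492924634839+8·1709751003480=15170932662679 | T(20,9)=1709751003480+9·1144614626805=12011282644725 | T(20,10)=1144614626805+10·477297033785=5917584964655
i=21: T(21,7)=4306078895384+7·11143554045652=82310957214948 | T(21,8)=11143554045652+8·15170932662679=132511015347084 | T(21,9)=15170932662679+9·12011282644725=123272476465204 | T(21,10)=12011282644725+10·5917584964655=71187132291275
i=22: T(22,8)=82310957214948+8·132511015347084=1142399079991620 | T(22,9)=132511015347084+9·123272476465204=1241963303533920 | T(22,10)=123272476465204+10·71187132291275=835143799377954
Read S(22,8) = 1142399079991620, S(22,9) = 1241963303533920, S(22,10) = 835143799377954.

1142399079991620, 1241963303533920, 835143799377954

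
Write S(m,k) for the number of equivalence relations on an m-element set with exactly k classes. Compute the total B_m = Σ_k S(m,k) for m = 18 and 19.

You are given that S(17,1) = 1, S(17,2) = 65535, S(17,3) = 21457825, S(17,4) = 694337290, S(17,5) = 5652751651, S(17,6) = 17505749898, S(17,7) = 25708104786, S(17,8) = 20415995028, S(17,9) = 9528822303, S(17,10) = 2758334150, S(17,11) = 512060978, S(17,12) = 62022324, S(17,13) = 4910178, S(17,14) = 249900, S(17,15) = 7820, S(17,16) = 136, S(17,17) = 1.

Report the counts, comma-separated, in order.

[18] T[18,1]:1*1+0=1 · T[18,2]:2*65535+1=131071 · T[18,3]:3*21457825+65535=64439010 · T[18,4]:4*694337290+21457825=2798806985 · T[18,5]:5*5652751651+694337290=28958095545 · T[18,6]:6*17505749898+5652751651=110687251039 · T[18,7]:7*25708104786+17505749898=197462483400 · T[18,8]:8*20415995028+25708104786=189036065010 · T[18,9]:9*9528822303+20415995028=106175395755 · T[18,10]:10*2758334150+9528822303=37112163803 · T[18,11]:11*512060978+2758334150=8391004908 · T[18,12]:12*62022324+512060978=1256328866 · T[18,13]:13*4910178+62022324=125854638 · T[18,14]:14*249900+4910178=8408778 · T[18,15]:15*7820+249900=367200 · T[18,16]:16*136+7820=9996 · T[18,17]:17*1+136=153 · T[18,18]:18*0+1=1
[19] T[19,1]:1*1+0=1 · T[19,2]:2*131071+1=262143 · T[19,3]:3*64439010+131071=193448101 · T[19,4]:4*2798806985+64439010=11259666950 · T[19,5]:5*28958095545+2798806985=147589284710 · T[19,6]:6*110687251039+28958095545=693081601779 · T[19,7]:7*197462483400+110687251039=1492924634839 · T[19,8]:8*189036065010+197462483400=1709751003480 · T[19,9]:9*106175395755+189036065010=1144614626805 · T[19,10]:10*37112163803+106175395755=477297033785 · T[19,11]:11*8391004908+37112163803=129413217791 · T[19,12]:12*1256328866+8391004908=23466951300 · T[19,13]:13*125854638+1256328866=2892439160 · T[19,14]:14*8408778+125854638=243577530 · T[19,15]:15*367200+8408778=13916778 · T[19,16]:16*9996+367200=527136 · T[19,17]:17*153+9996=12597 · T[19,18]:18*1+153=171 · T[19,19]:19*0+1=1
B_18 = ΣS(18,k) = 1+131071+64439010+2798806985+28958095545+110687251039+197462483400+189036065010+106175395755+37112163803+8391004908+1256328866+125854638+8408778+367200+9996+153+1 = 682076806159
B_19 = ΣS(19,k) = 1+262143+193448101+11259666950+147589284710+693081601779+1492924634839+1709751003480+1144614626805+477297033785+129413217791+23466951300+2892439160+243577530+13916778+527136+12597+171+1 = 5832742205057

682076806159, 5832742205057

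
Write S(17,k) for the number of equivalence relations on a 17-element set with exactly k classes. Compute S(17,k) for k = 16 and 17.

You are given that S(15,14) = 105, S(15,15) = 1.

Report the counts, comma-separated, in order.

i=16: T(16,15)=105+15·1=120 | T(16,16)=1+16·0=1
i=17: T(17,16)=120+16·1=136 | T(17,17)=1+17·0=1
Read S(17,16) = 136, S(17,17) = 1.

136, 1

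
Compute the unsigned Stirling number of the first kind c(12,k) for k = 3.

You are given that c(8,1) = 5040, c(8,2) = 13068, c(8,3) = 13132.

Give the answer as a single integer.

150917976

i=9: T(9,1)=0+8·5040=40320 | T(9,2)=5040+8·13068=109584 | T(9,3)=13068+8·13132=118124
i=10: T(10,1)=0+9·40320=362880 | T(10,2)=40320+9·109584=1026576 | T(10,3)=109584+9·118124=1172700
i=11: T(11,2)=362880+10·1026576=10628640 | T(11,3)=1026576+10·1172700=12753576
i=12: T(12,3)=10628640+11·12753576=150917976
Read c(12,3) = 150917976.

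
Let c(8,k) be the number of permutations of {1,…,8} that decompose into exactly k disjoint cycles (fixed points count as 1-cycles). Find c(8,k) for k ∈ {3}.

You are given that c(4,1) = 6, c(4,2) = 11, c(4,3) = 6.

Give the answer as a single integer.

13132

r5: T_5,1=4×6+0=24; T_5,2=4×11+6=50; T_5,3=4×6+11=35
r6: T_6,1=5×24+0=120; T_6,2=5×50+24=274; T_6,3=5×35+50=225
r7: T_7,2=6×274+120=1764; T_7,3=6×225+274=1624
r8: T_8,3=7×1624+1764=13132
Read c(8,3) = 13132.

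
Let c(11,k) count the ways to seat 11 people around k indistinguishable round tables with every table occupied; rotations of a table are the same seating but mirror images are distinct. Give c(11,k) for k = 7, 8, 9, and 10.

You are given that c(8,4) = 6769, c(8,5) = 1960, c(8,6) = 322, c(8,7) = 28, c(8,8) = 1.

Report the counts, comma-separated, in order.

row 9: T[9][5]=8·1960+6769=22449  T[9][6]=8·322+1960=4536  T[9][7]=8·28+322=546  T[9][8]=8·1+28=36  T[9][9]=8·0+1=1
row 10: T[10][6]=9·4536+22449=63273  T[10][7]=9·546+4536=9450  T[10][8]=9·36+546=870  T[10][9]=9·1+36=45  T[10][10]=9·0+1=1
row 11: T[11][7]=10·9450+63273=157773  T[11][8]=10·870+9450=18150  T[11][9]=10·45+870=1320  T[11][10]=10·1+45=55
Read c(11,7) = 157773, c(11,8) = 18150, c(11,9) = 1320, c(11,10) = 55.

157773, 18150, 1320, 55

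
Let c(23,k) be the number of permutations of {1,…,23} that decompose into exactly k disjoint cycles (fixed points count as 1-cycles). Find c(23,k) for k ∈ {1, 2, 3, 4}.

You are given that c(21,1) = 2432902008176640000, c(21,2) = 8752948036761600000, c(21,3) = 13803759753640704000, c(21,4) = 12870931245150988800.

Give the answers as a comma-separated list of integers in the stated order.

1124000727777607680000, 4148476779335454720000, 6756146673770930688000, 6548684852703068697600

row 22: T[22][1]=21·2432902008176640000+0=51090942171709440000  T[22][2]=21·8752948036761600000+2432902008176640000=186244810780170240000  T[22][3]=21·13803759753640704000+8752948036761600000=298631902863216384000  T[22][4]=21·12870931245150988800+13803759753640704000=284093315901811468800
row 23: T[23][1]=22·51090942171709440000+0=1124000727777607680000  T[23][2]=22·186244810780170240000+51090942171709440000=4148476779335454720000  T[23][3]=22·298631902863216384000+186244810780170240000=6756146673770930688000  T[23][4]=22·284093315901811468800+298631902863216384000=6548684852703068697600
Read c(23,1) = 1124000727777607680000, c(23,2) = 4148476779335454720000, c(23,3) = 6756146673770930688000, c(23,4) = 6548684852703068697600.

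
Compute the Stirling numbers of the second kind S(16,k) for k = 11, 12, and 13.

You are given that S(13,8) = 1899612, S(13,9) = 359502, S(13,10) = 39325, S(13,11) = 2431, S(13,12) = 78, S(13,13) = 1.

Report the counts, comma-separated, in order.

28936908, 2757118, 165620

row 14: T[14][9]=9·359502+1899612=5135130  T[14][10]=10·39325+359502=752752  T[14][11]=11·2431+39325=66066  T[14][12]=12·78+2431=3367  T[14][13]=13·1+78=91
row 15: T[15][10]=10·752752+5135130=12662650  T[15][11]=11·66066+752752=1479478  T[15][12]=12·3367+66066=106470  T[15][13]=13·91+3367=4550
row 16: T[16][11]=11·1479478+12662650=28936908  T[16][12]=12·106470+1479478=2757118  T[16][13]=13·4550+106470=165620
Read S(16,11) = 28936908, S(16,12) = 2757118, S(16,13) = 165620.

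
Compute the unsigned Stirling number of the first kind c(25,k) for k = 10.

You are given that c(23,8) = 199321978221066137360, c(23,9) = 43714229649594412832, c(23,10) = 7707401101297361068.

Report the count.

[24] T[24,9]:23*43714229649594412832+199321978221066137360=1204749260161737632496 · T[24,10]:23*7707401101297361068+43714229649594412832=220984454979433717396
[25] T[25,10]:24*220984454979433717396+1204749260161737632496=6508376179668146850000
Read c(25,10) = 6508376179668146850000.

6508376179668146850000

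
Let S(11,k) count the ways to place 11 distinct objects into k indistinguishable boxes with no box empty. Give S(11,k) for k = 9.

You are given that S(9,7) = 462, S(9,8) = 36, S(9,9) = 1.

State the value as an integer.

1155

r10: T_10,8=8×36+462=750; T_10,9=9×1+36=45
r11: T_11,9=9×45+750=1155
Read S(11,9) = 1155.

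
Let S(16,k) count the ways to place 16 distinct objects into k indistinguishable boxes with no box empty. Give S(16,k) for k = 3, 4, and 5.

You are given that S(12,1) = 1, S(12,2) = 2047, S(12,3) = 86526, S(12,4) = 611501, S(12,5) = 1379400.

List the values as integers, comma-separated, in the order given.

7141686, 171798901, 1096190550

row 13: T[13][1]=1·1+0=1  T[13][2]=2·2047+1=4095  T[13][3]=3·86526+2047=261625  T[13][4]=4·611501+86526=2532530  T[13][5]=5·1379400+611501=7508501
row 14: T[14][1]=1·1+0=1  T[14][2]=2·4095+1=8191  T[14][3]=3·261625+4095=788970  T[14][4]=4·2532530+261625=10391745  T[14][5]=5·7508501+2532530=40075035
row 15: T[15][2]=2·8191+1=16383  T[15][3]=3·788970+8191=2375101  T[15][4]=4·10391745+788970=42355950  T[15][5]=5·40075035+10391745=210766920
row 16: T[16][3]=3·2375101+16383=7141686  T[16][4]=4·42355950+2375101=171798901  T[16][5]=5·210766920+42355950=1096190550
Read S(16,3) = 7141686, S(16,4) = 171798901, S(16,5) = 1096190550.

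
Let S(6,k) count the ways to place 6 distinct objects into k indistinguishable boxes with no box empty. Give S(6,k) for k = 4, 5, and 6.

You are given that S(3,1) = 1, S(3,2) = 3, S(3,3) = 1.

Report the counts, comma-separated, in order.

65, 15, 1

[4] T[4,2]:2*3+1=7 · T[4,3]:3*1+3=6 · T[4,4]:4*0+1=1
[5] T[5,3]:3*6+7=25 · T[5,4]:4*1+6=10 · T[5,5]:5*0+1=1
[6] T[6,4]:4*10+25=65 · T[6,5]:5*1+10=15 · T[6,6]:6*0+1=1
Read S(6,4) = 65, S(6,5) = 15, S(6,6) = 1.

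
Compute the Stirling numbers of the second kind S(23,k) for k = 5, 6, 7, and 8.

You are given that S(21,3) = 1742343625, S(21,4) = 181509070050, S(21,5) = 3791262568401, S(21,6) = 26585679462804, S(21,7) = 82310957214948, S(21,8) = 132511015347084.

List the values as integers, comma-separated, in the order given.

i=22: T(22,4)=1742343625+4·181509070050=727778623825 | T(22,5)=181509070050+5·3791262568401=19137821912055 | T(22,6)=3791262568401+6·26585679462804=163305339345225 | T(22,7)=26585679462804+7·82310957214948=602762379967440 | T(22,8)=82310957214948+8·132511015347084=1142399079991620
i=23: T(23,5)=727778623825+5·19137821912055=96416888184100 | T(23,6)=19137821912055+6·163305339345225=998969857983405 | T(23,7)=163305339345225+7·602762379967440=4382641999117305 | T(23,8)=602762379967440+8·1142399079991620=9741955019900400
Read S(23,5) = 96416888184100, S(23,6) = 998969857983405, S(23,7) = 4382641999117305, S(23,8) = 9741955019900400.

96416888184100, 998969857983405, 4382641999117305, 9741955019900400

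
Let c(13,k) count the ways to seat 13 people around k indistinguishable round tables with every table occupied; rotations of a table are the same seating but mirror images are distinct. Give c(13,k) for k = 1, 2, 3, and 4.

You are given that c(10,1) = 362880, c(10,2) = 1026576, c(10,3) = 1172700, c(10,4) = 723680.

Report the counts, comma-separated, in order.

row 11: T[11][1]=10·362880+0=3628800  T[11][2]=10·1026576+362880=10628640  T[11][3]=10·1172700+1026576=12753576  T[11][4]=10·723680+1172700=8409500
row 12: T[12][1]=11·3628800+0=39916800  T[12][2]=11·10628640+3628800=120543840  T[12][3]=11·12753576+10628640=150917976  T[12][4]=11·8409500+12753576=105258076
row 13: T[13][1]=12·39916800+0=479001600  T[13][2]=12·120543840+39916800=1486442880  T[13][3]=12·150917976+120543840=1931559552  T[13][4]=12·105258076+150917976=1414014888
Read c(13,1) = 479001600, c(13,2) = 1486442880, c(13,3) = 1931559552, c(13,4) = 1414014888.

479001600, 1486442880, 1931559552, 1414014888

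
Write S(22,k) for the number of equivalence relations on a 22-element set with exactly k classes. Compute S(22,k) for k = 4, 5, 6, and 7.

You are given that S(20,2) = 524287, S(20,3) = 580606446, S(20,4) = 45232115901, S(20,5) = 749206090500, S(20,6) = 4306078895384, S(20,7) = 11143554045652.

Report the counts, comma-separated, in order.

727778623825, 19137821912055, 163305339345225, 602762379967440

i=21: T(21,3)=524287+3·580606446=1742343625 | T(21,4)=580606446+4·45232115901=181509070050 | T(21,5)=45232115901+5·749206090500=3791262568401 | T(21,6)=749206090500+6·4306078895384=26585679462804 | T(21,7)=4306078895384+7·11143554045652=82310957214948
i=22: T(22,4)=1742343625+4·181509070050=727778623825 | T(22,5)=181509070050+5·3791262568401=19137821912055 | T(22,6)=3791262568401+6·26585679462804=163305339345225 | T(22,7)=26585679462804+7·82310957214948=602762379967440
Read S(22,4) = 727778623825, S(22,5) = 19137821912055, S(22,6) = 163305339345225, S(22,7) = 602762379967440.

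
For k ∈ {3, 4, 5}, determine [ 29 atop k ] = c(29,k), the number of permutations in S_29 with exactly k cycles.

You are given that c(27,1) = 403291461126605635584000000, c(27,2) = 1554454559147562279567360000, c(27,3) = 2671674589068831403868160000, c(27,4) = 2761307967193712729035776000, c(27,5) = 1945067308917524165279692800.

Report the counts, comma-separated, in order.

2105684281550279072336117760000, 2236045380156380112643362816000, 1625014498326371300452283596800

@28  (28,2):1554454559147562279567360000·27+403291461126605635584000000→42373564558110787183902720000, (28,3):2671674589068831403868160000·27+1554454559147562279567360000→73689668464006010184007680000, (28,4):2761307967193712729035776000·27+2671674589068831403868160000→77226989703299075087834112000, (28,5):1945067308917524165279692800·27+2761307967193712729035776000→55278125307966865191587481600
@29  (29,3):73689668464006010184007680000·28+42373564558110787183902720000→2105684281550279072336117760000, (29,4):77226989703299075087834112000·28+73689668464006010184007680000→2236045380156380112643362816000, (29,5):55278125307966865191587481600·28+77226989703299075087834112000→1625014498326371300452283596800
Read c(29,3) = 2105684281550279072336117760000, c(29,4) = 2236045380156380112643362816000, c(29,5) = 1625014498326371300452283596800.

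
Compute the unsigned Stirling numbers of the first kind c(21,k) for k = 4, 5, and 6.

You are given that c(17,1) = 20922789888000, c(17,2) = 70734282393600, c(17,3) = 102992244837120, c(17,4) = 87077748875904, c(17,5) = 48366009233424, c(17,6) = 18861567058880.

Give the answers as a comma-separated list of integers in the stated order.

12870931245150988800, 8037811822645051776, 3599979517947607200

row 18: T[18][1]=17·20922789888000+0=355687428096000  T[18][2]=17·70734282393600+20922789888000=1223405590579200  T[18][3]=17·102992244837120+70734282393600=1821602444624640  T[18][4]=17·87077748875904+102992244837120=1583313975727488  T[18][5]=17·48366009233424+87077748875904=909299905844112  T[18][6]=17·18861567058880+48366009233424=369012649234384
row 19: T[19][2]=18·1223405590579200+355687428096000=22376988058521600  T[19][3]=18·1821602444624640+1223405590579200=34012249593822720  T[19][4]=18·1583313975727488+1821602444624640=30321254007719424  T[19][5]=18·909299905844112+1583313975727488=17950712280921504  T[19][6]=18·369012649234384+909299905844112=7551527592063024
row 20: T[20][3]=19·34012249593822720+22376988058521600=668609730341153280  T[20][4]=19·30321254007719424+34012249593822720=610116075740491776  T[20][5]=19·17950712280921504+30321254007719424=371384787345228000  T[20][6]=19·7551527592063024+17950712280921504=161429736530118960
row 21: T[21][4]=20·610116075740491776+668609730341153280=12870931245150988800  T[21][5]=20·371384787345228000+610116075740491776=8037811822645051776  T[21][6]=20·161429736530118960+371384787345228000=3599979517947607200
Read c(21,4) = 12870931245150988800, c(21,5) = 8037811822645051776, c(21,6) = 3599979517947607200.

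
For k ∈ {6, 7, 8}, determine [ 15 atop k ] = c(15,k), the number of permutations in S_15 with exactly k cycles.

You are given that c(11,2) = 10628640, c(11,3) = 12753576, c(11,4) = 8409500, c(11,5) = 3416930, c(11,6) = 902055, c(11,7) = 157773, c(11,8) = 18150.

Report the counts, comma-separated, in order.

i=12: T(12,3)=10628640+11·12753576=150917976 | T(12,4)=12753576+11·8409500=105258076 | T(12,5)=8409500+11·3416930=45995730 | T(12,6)=3416930+11·902055=13339535 | T(12,7)=902055+11·157773=2637558 | T(12,8)=157773+11·18150=357423
i=13: T(13,4)=150917976+12·105258076=1414014888 | T(13,5)=105258076+12·45995730=657206836 | T(13,6)=45995730+12·13339535=206070150 | T(13,7)=13339535+12·2637558=44990231 | T(13,8)=2637558+12·357423=6926634
i=14: T(14,5)=1414014888+13·657206836=9957703756 | T(14,6)=657206836+13·206070150=3336118786 | T(14,7)=206070150+13·44990231=790943153 | T(14,8)=44990231+13·6926634=135036473
i=15: T(15,6)=9957703756+14·3336118786=56663366760 | T(15,7)=3336118786+14·790943153=14409322928 | T(15,8)=790943153+14·135036473=2681453775
Read c(15,6) = 56663366760, c(15,7) = 14409322928, c(15,8) = 2681453775.

56663366760, 14409322928, 2681453775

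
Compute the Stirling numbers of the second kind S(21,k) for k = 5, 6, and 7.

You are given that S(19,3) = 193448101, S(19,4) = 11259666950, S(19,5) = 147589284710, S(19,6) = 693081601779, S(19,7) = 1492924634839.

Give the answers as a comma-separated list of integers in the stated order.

3791262568401, 26585679462804, 82310957214948

r20: T_20,4=4×11259666950+193448101=45232115901; T_20,5=5×147589284710+11259666950=749206090500; T_20,6=6×693081601779+147589284710=4306078895384; T_20,7=7×1492924634839+693081601779=11143554045652
r21: T_21,5=5×749206090500+45232115901=3791262568401; T_21,6=6×4306078895384+749206090500=26585679462804; T_21,7=7×11143554045652+4306078895384=82310957214948
Read S(21,5) = 3791262568401, S(21,6) = 26585679462804, S(21,7) = 82310957214948.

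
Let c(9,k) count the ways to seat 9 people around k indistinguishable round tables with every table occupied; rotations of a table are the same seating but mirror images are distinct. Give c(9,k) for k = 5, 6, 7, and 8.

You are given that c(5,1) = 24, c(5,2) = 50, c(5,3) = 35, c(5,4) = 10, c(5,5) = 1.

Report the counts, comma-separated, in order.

@6  (6,2):50·5+24→274, (6,3):35·5+50→225, (6,4):10·5+35→85, (6,5):1·5+10→15, (6,6):0·5+1→1
@7  (7,3):225·6+274→1624, (7,4):85·6+225→735, (7,5):15·6+85→175, (7,6):1·6+15→21, (7,7):0·6+1→1
@8  (8,4):735·7+1624→6769, (8,5):175·7+735→1960, (8,6):21·7+175→322, (8,7):1·7+21→28, (8,8):0·7+1→1
@9  (9,5):1960·8+6769→22449, (9,6):322·8+1960→4536, (9,7):28·8+322→546, (9,8):1·8+28→36
Read c(9,5) = 22449, c(9,6) = 4536, c(9,7) = 546, c(9,8) = 36.

22449, 4536, 546, 36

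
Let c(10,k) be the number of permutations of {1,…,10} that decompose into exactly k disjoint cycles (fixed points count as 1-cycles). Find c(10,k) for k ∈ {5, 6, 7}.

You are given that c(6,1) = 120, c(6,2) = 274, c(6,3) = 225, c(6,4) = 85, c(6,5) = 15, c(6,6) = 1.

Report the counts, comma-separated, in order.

[7] T[7,2]:6*274+120=1764 · T[7,3]:6*225+274=1624 · T[7,4]:6*85+225=735 · T[7,5]:6*15+85=175 · T[7,6]:6*1+15=21 · T[7,7]:6*0+1=1
[8] T[8,3]:7*1624+1764=13132 · T[8,4]:7*735+1624=6769 · T[8,5]:7*175+735=1960 · T[8,6]:7*21+175=322 · T[8,7]:7*1+21=28
[9] T[9,4]:8*6769+13132=67284 · T[9,5]:8*1960+6769=22449 · T[9,6]:8*322+1960=4536 · T[9,7]:8*28+322=546
[10] T[10,5]:9*22449+67284=269325 · T[10,6]:9*4536+22449=63273 · T[10,7]:9*546+4536=9450
Read c(10,5) = 269325, c(10,6) = 63273, c(10,7) = 9450.

269325, 63273, 9450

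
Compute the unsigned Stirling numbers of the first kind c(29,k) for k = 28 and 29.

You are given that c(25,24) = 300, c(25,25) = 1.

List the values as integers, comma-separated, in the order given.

406, 1

row 26: T[26][25]=25·1+300=325  T[26][26]=25·0+1=1
row 27: T[27][26]=26·1+325=351  T[27][27]=26·0+1=1
row 28: T[28][27]=27·1+351=378  T[28][28]=27·0+1=1
row 29: T[29][28]=28·1+378=406  T[29][29]=28·0+1=1
Read c(29,28) = 406, c(29,29) = 1.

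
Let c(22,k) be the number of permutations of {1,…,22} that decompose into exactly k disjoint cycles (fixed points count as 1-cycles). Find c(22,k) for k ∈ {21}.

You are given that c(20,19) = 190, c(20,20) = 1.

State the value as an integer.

@21  (21,20):1·20+190→210, (21,21):0·20+1→1
@22  (22,21):1·21+210→231
Read c(22,21) = 231.

231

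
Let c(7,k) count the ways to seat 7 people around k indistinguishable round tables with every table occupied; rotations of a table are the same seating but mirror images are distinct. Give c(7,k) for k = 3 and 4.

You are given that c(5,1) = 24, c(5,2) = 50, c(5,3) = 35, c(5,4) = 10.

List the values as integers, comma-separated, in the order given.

r6: T_6,2=5×50+24=274; T_6,3=5×35+50=225; T_6,4=5×10+35=85
r7: T_7,3=6×225+274=1624; T_7,4=6×85+225=735
Read c(7,3) = 1624, c(7,4) = 735.

1624, 735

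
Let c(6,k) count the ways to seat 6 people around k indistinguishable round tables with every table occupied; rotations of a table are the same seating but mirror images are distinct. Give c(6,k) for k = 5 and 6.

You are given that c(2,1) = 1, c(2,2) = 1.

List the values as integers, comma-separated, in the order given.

15, 1

row 3: T[3][2]=2·1+1=3  T[3][3]=2·0+1=1
row 4: T[4][3]=3·1+3=6  T[4][4]=3·0+1=1
row 5: T[5][4]=4·1+6=10  T[5][5]=4·0+1=1
row 6: T[6][5]=5·1+10=15  T[6][6]=5·0+1=1
Read c(6,5) = 15, c(6,6) = 1.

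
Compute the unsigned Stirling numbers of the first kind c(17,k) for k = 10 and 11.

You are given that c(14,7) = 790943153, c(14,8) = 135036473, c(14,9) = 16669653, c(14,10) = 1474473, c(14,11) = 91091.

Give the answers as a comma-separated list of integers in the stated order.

r15: T_15,8=14×135036473+790943153=2681453775; T_15,9=14×16669653+135036473=368411615; T_15,10=14×1474473+16669653=37312275; T_15,11=14×91091+1474473=2749747
r16: T_16,9=15×368411615+2681453775=8207628000; T_16,10=15×37312275+368411615=928095740; T_16,11=15×2749747+37312275=78558480
r17: T_17,10=16×928095740+8207628000=23057159840; T_17,11=16×78558480+928095740=2185031420
Read c(17,10) = 23057159840, c(17,11) = 2185031420.

23057159840, 2185031420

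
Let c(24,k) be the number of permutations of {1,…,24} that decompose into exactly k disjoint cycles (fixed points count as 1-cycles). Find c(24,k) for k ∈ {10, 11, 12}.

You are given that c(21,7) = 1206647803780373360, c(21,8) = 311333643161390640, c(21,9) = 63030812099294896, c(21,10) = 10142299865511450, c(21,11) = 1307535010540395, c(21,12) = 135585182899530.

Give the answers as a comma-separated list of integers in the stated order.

220984454979433717396, 33081711368574204996, 4070384057007569521

[22] T[22,8]:21*311333643161390640+1206647803780373360=7744654310169576800 · T[22,9]:21*63030812099294896+311333643161390640=1634980697246583456 · T[22,10]:21*10142299865511450+63030812099294896=276019109275035346 · T[22,11]:21*1307535010540395+10142299865511450=37600535086859745 · T[22,12]:21*135585182899530+1307535010540395=4154823851430525
[23] T[23,9]:22*1634980697246583456+7744654310169576800=43714229649594412832 · T[23,10]:22*276019109275035346+1634980697246583456=7707401101297361068 · T[23,11]:22*37600535086859745+276019109275035346=1103230881185949736 · T[23,12]:22*4154823851430525+37600535086859745=129006659818331295
[24] T[24,10]:23*7707401101297361068+43714229649594412832=220984454979433717396 · T[24,11]:23*1103230881185949736+7707401101297361068=33081711368574204996 · T[24,12]:23*129006659818331295+1103230881185949736=4070384057007569521
Read c(24,10) = 220984454979433717396, c(24,11) = 33081711368574204996, c(24,12) = 4070384057007569521.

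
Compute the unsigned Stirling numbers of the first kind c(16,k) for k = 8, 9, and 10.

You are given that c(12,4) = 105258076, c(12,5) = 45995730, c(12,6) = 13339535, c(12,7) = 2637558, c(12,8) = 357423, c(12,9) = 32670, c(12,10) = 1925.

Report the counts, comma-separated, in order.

54631129553, 8207628000, 928095740

[13] T[13,5]:12*45995730+105258076=657206836 · T[13,6]:12*13339535+45995730=206070150 · T[13,7]:12*2637558+13339535=44990231 · T[13,8]:12*357423+2637558=6926634 · T[13,9]:12*32670+357423=749463 · T[13,10]:12*1925+32670=55770
[14] T[14,6]:13*206070150+657206836=3336118786 · T[14,7]:13*44990231+206070150=790943153 · T[14,8]:13*6926634+44990231=135036473 · T[14,9]:13*749463+6926634=16669653 · T[14,10]:13*55770+749463=1474473
[15] T[15,7]:14*790943153+3336118786=14409322928 · T[15,8]:14*135036473+790943153=2681453775 · T[15,9]:14*16669653+135036473=368411615 · T[15,10]:14*1474473+16669653=37312275
[16] T[16,8]:15*2681453775+14409322928=54631129553 · T[16,9]:15*368411615+2681453775=8207628000 · T[16,10]:15*37312275+368411615=928095740
Read c(16,8) = 54631129553, c(16,9) = 8207628000, c(16,10) = 928095740.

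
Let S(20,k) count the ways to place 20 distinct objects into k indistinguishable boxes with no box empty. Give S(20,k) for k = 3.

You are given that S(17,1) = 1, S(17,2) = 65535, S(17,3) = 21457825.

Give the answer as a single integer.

@18  (18,1):1·1+0→1, (18,2):65535·2+1→131071, (18,3):21457825·3+65535→64439010
@19  (19,2):131071·2+1→262143, (19,3):64439010·3+131071→193448101
@20  (20,3):193448101·3+262143→580606446
Read S(20,3) = 580606446.

580606446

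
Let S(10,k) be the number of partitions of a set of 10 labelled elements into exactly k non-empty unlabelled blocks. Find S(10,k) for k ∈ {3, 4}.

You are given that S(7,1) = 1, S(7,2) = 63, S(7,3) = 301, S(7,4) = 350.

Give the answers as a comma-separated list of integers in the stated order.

@8  (8,1):1·1+0→1, (8,2):63·2+1→127, (8,3):301·3+63→966, (8,4):350·4+301→1701
@9  (9,2):127·2+1→255, (9,3):966·3+127→3025, (9,4):1701·4+966→7770
@10  (10,3):3025·3+255→9330, (10,4):7770·4+3025→34105
Read S(10,3) = 9330, S(10,4) = 34105.

9330, 34105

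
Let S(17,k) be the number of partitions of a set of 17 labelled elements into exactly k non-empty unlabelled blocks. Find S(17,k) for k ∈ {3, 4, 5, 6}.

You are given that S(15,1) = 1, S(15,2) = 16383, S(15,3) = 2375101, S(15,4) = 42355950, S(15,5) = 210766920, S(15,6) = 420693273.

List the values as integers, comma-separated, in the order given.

i=16: T(16,2)=1+2·16383=32767 | T(16,3)=16383+3·2375101=7141686 | T(16,4)=2375101+4·42355950=171798901 | T(16,5)=42355950+5·210766920=1096190550 | T(16,6)=210766920+6·420693273=2734926558
i=17: T(17,3)=32767+3·7141686=21457825 | T(17,4)=7141686+4·171798901=694337290 | T(17,5)=171798901+5·1096190550=5652751651 | T(17,6)=1096190550+6·2734926558=17505749898
Read S(17,3) = 21457825, S(17,4) = 694337290, S(17,5) = 5652751651, S(17,6) = 17505749898.

21457825, 694337290, 5652751651, 17505749898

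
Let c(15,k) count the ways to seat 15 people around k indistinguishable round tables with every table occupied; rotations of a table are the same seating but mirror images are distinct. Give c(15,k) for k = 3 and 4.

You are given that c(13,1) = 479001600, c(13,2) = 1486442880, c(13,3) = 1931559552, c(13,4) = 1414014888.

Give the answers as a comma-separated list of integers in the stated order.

392156797824, 310989260400

r14: T_14,2=13×1486442880+479001600=19802759040; T_14,3=13×1931559552+1486442880=26596717056; T_14,4=13×1414014888+1931559552=20313753096
r15: T_15,3=14×26596717056+19802759040=392156797824; T_15,4=14×20313753096+26596717056=310989260400
Read c(15,3) = 392156797824, c(15,4) = 310989260400.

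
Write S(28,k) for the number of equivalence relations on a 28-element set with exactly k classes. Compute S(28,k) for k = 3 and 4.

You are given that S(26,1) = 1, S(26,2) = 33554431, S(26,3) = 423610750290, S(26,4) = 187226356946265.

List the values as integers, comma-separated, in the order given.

@27  (27,2):33554431·2+1→67108863, (27,3):423610750290·3+33554431→1270865805301, (27,4):187226356946265·4+423610750290→749329038535350
@28  (28,3):1270865805301·3+67108863→3812664524766, (28,4):749329038535350·4+1270865805301→2998587019946701
Read S(28,3) = 3812664524766, S(28,4) = 2998587019946701.

3812664524766, 2998587019946701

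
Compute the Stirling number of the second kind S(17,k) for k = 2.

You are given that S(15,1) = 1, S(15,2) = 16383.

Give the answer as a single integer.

row 16: T[16][1]=1·1+0=1  T[16][2]=2·16383+1=32767
row 17: T[17][2]=2·32767+1=65535
Read S(17,2) = 65535.

65535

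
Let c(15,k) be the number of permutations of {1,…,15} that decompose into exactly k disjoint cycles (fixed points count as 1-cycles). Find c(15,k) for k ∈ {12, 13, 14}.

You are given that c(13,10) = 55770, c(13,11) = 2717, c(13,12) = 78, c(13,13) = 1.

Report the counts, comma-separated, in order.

143325, 5005, 105

r14: T_14,11=13×2717+55770=91091; T_14,12=13×78+2717=3731; T_14,13=13×1+78=91; T_14,14=13×0+1=1
r15: T_15,12=14×3731+91091=143325; T_15,13=14×91+3731=5005; T_15,14=14×1+91=105
Read c(15,12) = 143325, c(15,13) = 5005, c(15,14) = 105.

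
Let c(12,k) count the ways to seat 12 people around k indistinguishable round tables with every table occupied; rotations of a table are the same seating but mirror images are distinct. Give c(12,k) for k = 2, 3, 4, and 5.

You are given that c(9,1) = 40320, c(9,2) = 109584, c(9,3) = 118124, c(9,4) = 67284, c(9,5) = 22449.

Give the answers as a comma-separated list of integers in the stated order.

i=10: T(10,1)=0+9·40320=362880 | T(10,2)=40320+9·109584=1026576 | T(10,3)=109584+9·118124=1172700 | T(10,4)=118124+9·67284=723680 | T(10,5)=67284+9·22449=269325
i=11: T(11,1)=0+10·362880=3628800 | T(11,2)=362880+10·1026576=10628640 | T(11,3)=1026576+10·1172700=12753576 | T(11,4)=1172700+10·723680=8409500 | T(11,5)=723680+10·269325=3416930
i=12: T(12,2)=3628800+11·10628640=120543840 | T(12,3)=10628640+11·12753576=150917976 | T(12,4)=12753576+11·8409500=105258076 | T(12,5)=8409500+11·3416930=45995730
Read c(12,2) = 120543840, c(12,3) = 150917976, c(12,4) = 105258076, c(12,5) = 45995730.

120543840, 150917976, 105258076, 45995730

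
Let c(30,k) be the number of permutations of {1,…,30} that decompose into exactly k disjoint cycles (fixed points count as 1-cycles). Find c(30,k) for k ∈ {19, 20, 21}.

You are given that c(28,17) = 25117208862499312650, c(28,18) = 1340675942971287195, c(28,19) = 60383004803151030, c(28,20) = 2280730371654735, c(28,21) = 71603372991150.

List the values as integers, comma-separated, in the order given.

i=29: T(29,18)=25117208862499312650+28·1340675942971287195=62656135265695354110 | T(29,19)=1340675942971287195+28·60383004803151030=3031400077459516035 | T(29,20)=60383004803151030+28·2280730371654735=124243455209483610 | T(29,21)=2280730371654735+28·71603372991150=4285624815406935
i=30: T(30,19)=62656135265695354110+29·3031400077459516035=150566737512021319125 | T(30,20)=3031400077459516035+29·124243455209483610=6634460278534540725 | T(30,21)=124243455209483610+29·4285624815406935=248526574856284725
Read c(30,19) = 150566737512021319125, c(30,20) = 6634460278534540725, c(30,21) = 248526574856284725.

150566737512021319125, 6634460278534540725, 248526574856284725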